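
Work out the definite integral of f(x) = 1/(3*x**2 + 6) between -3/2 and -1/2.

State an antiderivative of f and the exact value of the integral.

Whatever form F(x) takes, F'(x) = f(x) is non-negotiable.
F(x) = sqrt(2)*atan(sqrt(2)*x/2)/6 is an antiderivative of f.
Check: d/dx[sqrt(2)*atan(sqrt(2)*x/2)/6] = 1/(3*x**2 + 6) = f(x).
F(-1/2) = -sqrt(2)*atan(sqrt(2)/4)/6; F(-3/2) = -sqrt(2)*atan(3*sqrt(2)/4)/6.
Integral = F(-1/2) - F(-3/2) = -sqrt(2)*atan(sqrt(2)/4)/6 + sqrt(2)*atan(3*sqrt(2)/4)/6.

Antiderivative: F(x) = sqrt(2)*atan(sqrt(2)*x/2)/6; value = -sqrt(2)*atan(sqrt(2)/4)/6 + sqrt(2)*atan(3*sqrt(2)/4)/6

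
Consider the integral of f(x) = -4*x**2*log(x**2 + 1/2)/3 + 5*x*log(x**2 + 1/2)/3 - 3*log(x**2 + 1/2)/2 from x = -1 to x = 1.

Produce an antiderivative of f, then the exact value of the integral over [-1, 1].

Antiderivative: F(x) = 8*x**3/27 - 5*x**2/6 + 23*x/9 + (-4*x**3/9 + 5*x**2/6 - 3*x/2)*log(x**2 + 1/2) + 5*log(x**2 + 1/2)/12 - 23*sqrt(2)*atan(sqrt(2)*x)/18; value = -23*sqrt(2)*atan(sqrt(2))/9 - 35*log(3/2)/9 + 154/27

Integrate term by term and add the pieces.
F(x) = 8*x**3/27 - 5*x**2/6 + 23*x/9 + (-4*x**3/9 + 5*x**2/6 - 3*x/2)*log(x**2 + 1/2) + 5*log(x**2 + 1/2)/12 - 23*sqrt(2)*atan(sqrt(2)*x)/18 is an antiderivative of f.
Check: d/dx[8*x**3/27 - 5*x**2/6 + 23*x/9 + (-4*x**3/9 + 5*x**2/6 - 3*x/2)*log(x**2 + 1/2) + 5*log(x**2 + 1/2)/12 - 23*sqrt(2)*atan(sqrt(2)*x)/18] = -4*x**2*log(x**2 + 1/2)/3 + 5*x*log(x**2 + 1/2)/3 - 3*log(x**2 + 1/2)/2 = f(x).
F(1) = -23*sqrt(2)*atan(sqrt(2))/18 - 25*log(3/2)/36 + 109/54; F(-1) = -199/54 + 115*log(3/2)/36 + 23*sqrt(2)*atan(sqrt(2))/18.
Integral = F(1) - F(-1) = -23*sqrt(2)*atan(sqrt(2))/9 - 35*log(3/2)/9 + 154/27.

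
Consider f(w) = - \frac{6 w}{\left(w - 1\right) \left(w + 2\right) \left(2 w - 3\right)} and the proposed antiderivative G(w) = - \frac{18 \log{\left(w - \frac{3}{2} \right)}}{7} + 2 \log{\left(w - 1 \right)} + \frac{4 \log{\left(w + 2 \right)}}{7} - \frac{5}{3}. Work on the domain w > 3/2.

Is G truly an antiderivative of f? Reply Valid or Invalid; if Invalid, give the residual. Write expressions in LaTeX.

Valid. The derivative of G reproduces f.

d/dw[G] = - \frac{6 w}{2 w^{3} - w^{2} - 7 w + 6}
This equals f(w) exactly, so the claim holds.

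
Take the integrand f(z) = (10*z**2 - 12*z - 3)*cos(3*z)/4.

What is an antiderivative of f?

An antiderivative is F(z) = (90*z**2*sin(3*z) - 108*z*sin(3*z) + 60*z*cos(3*z) - 47*sin(3*z) - 36*cos(3*z))/108.

Differentiate the proposed F(z) back; it has to land on f(z) exactly.
Check: d/dz[(90*z**2*sin(3*z) - 108*z*sin(3*z) + 60*z*cos(3*z) - 47*sin(3*z) - 36*cos(3*z))/108] = 5*z**2*cos(3*z)/2 - 3*z*cos(3*z) - 3*cos(3*z)/4, which equals f(z).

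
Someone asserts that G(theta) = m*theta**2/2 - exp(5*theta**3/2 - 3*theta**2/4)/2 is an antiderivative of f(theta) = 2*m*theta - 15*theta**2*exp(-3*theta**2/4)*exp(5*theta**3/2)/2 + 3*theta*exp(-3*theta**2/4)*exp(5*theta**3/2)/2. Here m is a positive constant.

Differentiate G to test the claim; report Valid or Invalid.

d/dtheta[G] = m*theta - 15*theta**2*exp(-3*theta**2/4)*exp(5*theta**3/2)/4 + 3*theta*exp(-3*theta**2/4)*exp(5*theta**3/2)/4
d/dtheta[G] - f(theta) = (-4*m*theta*exp(3*theta**2/4) + 15*theta**2*exp(5*theta**3/2) - 3*theta*exp(5*theta**3/2))*exp(-3*theta**2/4)/4 != 0.

Invalid: d/dtheta[G] - f = (-4*m*theta*exp(3*theta**2/4) + 15*theta**2*exp(5*theta**3/2) - 3*theta*exp(5*theta**3/2))*exp(-3*theta**2/4)/4, which is not 0.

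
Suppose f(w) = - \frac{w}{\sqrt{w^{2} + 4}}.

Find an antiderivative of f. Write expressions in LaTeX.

The substitution u = w^{2} + 4 works: f is exactly (dF/du)*(du/dw) for that inner function.
Check: d/dw[- \sqrt{w^{2} + 4}] = - \frac{w}{\sqrt{w^{2} + 4}} = f(w).

An antiderivative is F(w) = - \sqrt{w^{2} + 4}.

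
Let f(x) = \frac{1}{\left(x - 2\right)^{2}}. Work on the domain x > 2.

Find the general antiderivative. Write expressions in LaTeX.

F(x) = - \frac{3}{3 x - 6} + C

An antiderivative F(x) passes only if d/dx[F] lands on f(x) exactly.
Check: d/dx[- \frac{3}{3 x - 6}] = \frac{1}{x^{2} - 4 x + 4}, which equals f(x).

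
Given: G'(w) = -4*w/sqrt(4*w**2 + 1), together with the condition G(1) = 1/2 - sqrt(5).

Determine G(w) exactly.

G(w) = 1/2 - sqrt(4*w**2 + 1)

The substitution u = 4*w**2 + 1 works: G'(w) is exactly (dG/du)*(du/dw) for that inner function.
A general antiderivative is -sqrt(4*w**2 + 1) + C.
The condition gives C = 1/2 - sqrt(5) - (-sqrt(5)) = 1/2.
So G(w) = 1/2 - sqrt(4*w**2 + 1).
Check: d/dw[1/2 - sqrt(4*w**2 + 1)] = -4*w/sqrt(4*w**2 + 1) = G'(w).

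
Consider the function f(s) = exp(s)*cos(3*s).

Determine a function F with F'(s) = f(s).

An antiderivative is F(s) = (3*sin(3*s) + cos(3*s))*exp(s)/10.

Differentiate the proposed F(s) back; it has to land on f(s) exactly.
Check: d/ds[(3*sin(3*s) + cos(3*s))*exp(s)/10] = exp(s)*cos(3*s) = f(s).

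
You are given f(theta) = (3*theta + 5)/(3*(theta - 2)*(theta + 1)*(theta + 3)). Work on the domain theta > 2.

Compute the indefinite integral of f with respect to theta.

The denominator factors as 3*(theta - 2)*(theta + 1)*(theta + 3); partial fractions split f into directly integrable pieces: -2/(15*(theta + 3)) - 1/(9*(theta + 1)) + 11/(45*(theta - 2)).
Check: d/dtheta[11*log(theta - 2)/45 - log(theta + 1)/9 - 2*log(theta + 3)/15] = (3*theta + 5)/(3*theta**3 + 6*theta**2 - 15*theta - 18), which equals f(theta).

F(theta) = 11*log(theta - 2)/45 - log(theta + 1)/9 - 2*log(theta + 3)/15 + C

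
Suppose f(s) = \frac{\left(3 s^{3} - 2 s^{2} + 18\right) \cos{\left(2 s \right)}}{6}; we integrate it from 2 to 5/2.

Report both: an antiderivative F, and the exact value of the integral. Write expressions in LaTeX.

Antiderivative: F(s) = \frac{s^{3} \sin{\left(2 s \right)}}{4} - \frac{s^{2} \sin{\left(2 s \right)}}{6} + \frac{3 s^{2} \cos{\left(2 s \right)}}{8} - \frac{3 s \sin{\left(2 s \right)}}{8} - \frac{s \cos{\left(2 s \right)}}{6} + \frac{19 \sin{\left(2 s \right)}}{12} - \frac{3 \cos{\left(2 s \right)}}{16}; value = \frac{337 \sin{\left(5 \right)}}{96} + \frac{167 \cos{\left(5 \right)}}{96} - \frac{47 \cos{\left(4 \right)}}{48} - \frac{13 \sin{\left(4 \right)}}{6}

Differentiate the proposed F(s) back; it has to land on f(s) exactly.
F(s) = \frac{s^{3} \sin{\left(2 s \right)}}{4} - \frac{s^{2} \sin{\left(2 s \right)}}{6} + \frac{3 s^{2} \cos{\left(2 s \right)}}{8} - \frac{3 s \sin{\left(2 s \right)}}{8} - \frac{s \cos{\left(2 s \right)}}{6} + \frac{19 \sin{\left(2 s \right)}}{12} - \frac{3 \cos{\left(2 s \right)}}{16} is an antiderivative of f.
Check: d/ds[\frac{s^{3} \sin{\left(2 s \right)}}{4} - \frac{s^{2} \sin{\left(2 s \right)}}{6} + \frac{3 s^{2} \cos{\left(2 s \right)}}{8} - \frac{3 s \sin{\left(2 s \right)}}{8} - \frac{s \cos{\left(2 s \right)}}{6} + \frac{19 \sin{\left(2 s \right)}}{12} - \frac{3 \cos{\left(2 s \right)}}{16}] = \frac{s^{3} \cos{\left(2 s \right)}}{2} - \frac{s^{2} \cos{\left(2 s \right)}}{3} + 3 \cos{\left(2 s \right)}, which equals f(s).
F(5/2) = \frac{337 \sin{\left(5 \right)}}{96} + \frac{167 \cos{\left(5 \right)}}{96}; F(2) = \frac{13 \sin{\left(4 \right)}}{6} + \frac{47 \cos{\left(4 \right)}}{48}.
Integral = F(5/2) - F(2) = \frac{337 \sin{\left(5 \right)}}{96} + \frac{167 \cos{\left(5 \right)}}{96} - \frac{47 \cos{\left(4 \right)}}{48} - \frac{13 \sin{\left(4 \right)}}{6}.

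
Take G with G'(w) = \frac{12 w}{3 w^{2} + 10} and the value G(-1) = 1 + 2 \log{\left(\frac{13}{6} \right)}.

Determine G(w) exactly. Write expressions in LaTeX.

The substitution u = \frac{w^{2}}{2} + \frac{5}{3} works: G'(w) is exactly (dG/du)*(du/dw) for that inner function.
A general antiderivative is 2 \log{\left(\frac{w^{2}}{2} + \frac{5}{3} \right)} + C.
The condition gives C = 1 + 2 \log{\left(\frac{13}{6} \right)} - (2 \log{\left(\frac{13}{6} \right)}) = 1.
So G(w) = 2 \log{\left(\frac{w^{2}}{2} + \frac{5}{3} \right)} + 1.
Check: d/dw[2 \log{\left(\frac{w^{2}}{2} + \frac{5}{3} \right)} + 1] = \frac{12 w}{3 w^{2} + 10} = G'(w).

G(w) = 2 \log{\left(\frac{w^{2}}{2} + \frac{5}{3} \right)} + 1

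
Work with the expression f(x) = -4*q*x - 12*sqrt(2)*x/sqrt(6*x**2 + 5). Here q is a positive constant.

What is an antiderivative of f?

An antiderivative is F(x) = sqrt(2)*(-2*sqrt(2)*q*x**2 - 4*sqrt(6*x**2 + 5))/2.

Integrate term by term and add the pieces.
Check: d/dx[sqrt(2)*(-2*sqrt(2)*q*x**2 - 4*sqrt(6*x**2 + 5))/2] = (-4*q*x*sqrt(6*x**2 + 5) - 12*sqrt(2)*x)/sqrt(6*x**2 + 5), which equals f(x).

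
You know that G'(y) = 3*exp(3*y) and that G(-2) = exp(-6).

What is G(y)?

G(y) = exp(3*y)

For G(y) to be correct, d/dy[G] must agree with the stated G'(y) identically.
A general antiderivative is exp(3*y) + C.
The condition gives C = exp(-6) - (exp(-6)) = 0.
So G(y) = exp(3*y).
Check: d/dy[exp(3*y)] = 3*exp(3*y) = G'(y).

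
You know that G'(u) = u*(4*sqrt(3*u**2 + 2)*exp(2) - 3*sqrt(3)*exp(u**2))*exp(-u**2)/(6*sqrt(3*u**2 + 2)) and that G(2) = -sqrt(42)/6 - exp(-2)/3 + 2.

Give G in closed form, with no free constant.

G(u) = -sqrt(u**2 + 2/3)/2 - exp(2 - u**2)/3 + 2

Recover the given G'(u) by differentiating a candidate G(u); any mismatch rules it out.
A general antiderivative is -sqrt(u**2 + 2/3)/2 - exp(2 - u**2)/3 + C.
The condition gives C = -sqrt(42)/6 - exp(-2)/3 + 2 - (-sqrt(42)/6 - exp(-2)/3) = 2.
So G(u) = -sqrt(u**2 + 2/3)/2 - exp(2 - u**2)/3 + 2.
Check: d/du[-sqrt(u**2 + 2/3)/2 - exp(2 - u**2)/3 + 2] = (4*u*sqrt(3*u**2 + 2) - 3*sqrt(3)*u*exp(-2)*exp(u**2))*exp(2)*exp(-u**2)/(6*sqrt(3*u**2 + 2)), which equals G'(u).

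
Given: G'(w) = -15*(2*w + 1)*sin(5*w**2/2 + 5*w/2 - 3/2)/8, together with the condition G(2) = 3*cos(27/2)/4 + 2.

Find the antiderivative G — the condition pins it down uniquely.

G'(w) matches the chain-rule pattern g'(h)*h' with inner function h(w) = 5*w**2/2 + 5*w/2 - 3/2; substituting u = h(w) collapses the integral.
A general antiderivative is 3*cos(5*w**2/2 + 5*w/2 - 3/2)/4 + C.
The condition gives C = 3*cos(27/2)/4 + 2 - (3*cos(27/2)/4) = 2.
So G(w) = (3*cos(5*w**2/2 + 5*w/2 - 3/2) + 8)/4.
Check: d/dw[(3*cos(5*w**2/2 + 5*w/2 - 3/2) + 8)/4] = -15*w*sin(5*w**2/2 + 5*w/2 - 3/2)/4 - 15*sin(5*w**2/2 + 5*w/2 - 3/2)/8, which equals G'(w).

G(w) = (3*cos(5*w**2/2 + 5*w/2 - 3/2) + 8)/4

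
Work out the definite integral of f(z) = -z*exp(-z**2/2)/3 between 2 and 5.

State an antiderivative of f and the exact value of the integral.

Antiderivative: F(z) = exp(-z**2/2)/3; value = -exp(-2)/3 + exp(-25/2)/3

f matches the chain-rule pattern g'(h)*h' with inner function h(z) = -z**2/2; substituting u = h(z) collapses the integral.
F(z) = exp(-z**2/2)/3 is an antiderivative of f.
Check: d/dz[exp(-z**2/2)/3] = -z*exp(-z**2/2)/3 = f(z).
F(5) = exp(-25/2)/3; F(2) = exp(-2)/3.
Integral = F(5) - F(2) = -exp(-2)/3 + exp(-25/2)/3.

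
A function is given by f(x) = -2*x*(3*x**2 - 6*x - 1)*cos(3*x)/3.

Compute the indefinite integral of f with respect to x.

Differentiate the proposed F(x) back; it has to land on f(x) exactly.
Check: d/dx[-2*x**3*sin(3*x)/3 + 4*x**2*sin(3*x)/3 - 2*x**2*cos(3*x)/3 + 2*x*sin(3*x)/3 + 8*x*cos(3*x)/9 - 8*sin(3*x)/27 + 2*cos(3*x)/9] = -2*x**3*cos(3*x) + 4*x**2*cos(3*x) + 2*x*cos(3*x)/3, which equals f(x).

F(x) = -2*x**3*sin(3*x)/3 + 4*x**2*sin(3*x)/3 - 2*x**2*cos(3*x)/3 + 2*x*sin(3*x)/3 + 8*x*cos(3*x)/9 - 8*sin(3*x)/27 + 2*cos(3*x)/9 + C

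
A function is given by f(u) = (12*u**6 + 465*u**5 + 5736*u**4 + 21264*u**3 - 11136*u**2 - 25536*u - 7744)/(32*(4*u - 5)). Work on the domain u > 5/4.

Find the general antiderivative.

F(u) = u**6/64 + 3*u**5/4 + 99*u**4/8 + 76*u**3 + 99*u**2 + 48*u - log(4*u - 5)/2 + C

A candidate is checked by its d/du: the result must match f(u).
Check: d/du[u**6/64 + 3*u**5/4 + 99*u**4/8 + 76*u**3 + 99*u**2 + 48*u - log(4*u - 5)/2] = (12*u**6 + 465*u**5 + 5736*u**4 + 21264*u**3 - 11136*u**2 - 25536*u - 7744)/(128*u - 160), which equals f(u).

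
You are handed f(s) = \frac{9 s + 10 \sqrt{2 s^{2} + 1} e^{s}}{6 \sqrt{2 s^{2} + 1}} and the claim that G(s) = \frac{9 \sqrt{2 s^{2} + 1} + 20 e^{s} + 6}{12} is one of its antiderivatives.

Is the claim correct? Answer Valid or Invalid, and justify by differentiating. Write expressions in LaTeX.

d/ds[G] = \frac{9 s + 10 \sqrt{2 s^{2} + 1} e^{s}}{6 \sqrt{2 s^{2} + 1}}
This equals f(s) exactly, so the claim holds.

Valid - the claim checks out under differentiation.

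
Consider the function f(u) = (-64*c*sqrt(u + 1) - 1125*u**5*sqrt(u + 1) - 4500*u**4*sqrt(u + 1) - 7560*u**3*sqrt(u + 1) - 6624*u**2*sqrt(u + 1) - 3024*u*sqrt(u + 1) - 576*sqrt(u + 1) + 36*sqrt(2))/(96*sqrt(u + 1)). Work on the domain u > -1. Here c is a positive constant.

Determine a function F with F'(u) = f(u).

For F(u) to be correct the identity F'(u) - f(u) = 0 must hold.
Check: d/du[-2*c*u/3 - 125*u**6/64 - 75*u**5/8 - 315*u**4/16 - 23*u**3 - 63*u**2/4 - 6*u + 3*sqrt(2*u + 2)/4] = (-64*c*sqrt(u + 1) - 1125*u**5*sqrt(u + 1) - 4500*u**4*sqrt(u + 1) - 7560*u**3*sqrt(u + 1) - 6624*u**2*sqrt(u + 1) - 3024*u*sqrt(u + 1) - 576*sqrt(u + 1) + 36*sqrt(2))/(96*sqrt(u + 1)) = f(u).

An antiderivative is F(u) = -2*c*u/3 - 125*u**6/64 - 75*u**5/8 - 315*u**4/16 - 23*u**3 - 63*u**2/4 - 6*u + 3*sqrt(2*u + 2)/4.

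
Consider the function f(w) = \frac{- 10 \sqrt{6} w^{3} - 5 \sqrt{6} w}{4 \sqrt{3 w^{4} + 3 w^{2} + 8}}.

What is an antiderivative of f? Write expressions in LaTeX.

An antiderivative is F(w) = - \frac{5 \sqrt{6} \sqrt{3 w^{4} + 3 w^{2} + 8}}{12}.

f matches the chain-rule pattern g'(h)*h' with inner function h(w) = \frac{w^{4}}{2} + \frac{w^{2}}{2} + \frac{4}{3}; substituting u = h(w) collapses the integral.
Check: d/dw[- \frac{5 \sqrt{6} \sqrt{3 w^{4} + 3 w^{2} + 8}}{12}] = \frac{- 10 \sqrt{6} w^{3} - 5 \sqrt{6} w}{4 \sqrt{3 w^{4} + 3 w^{2} + 8}} = f(w).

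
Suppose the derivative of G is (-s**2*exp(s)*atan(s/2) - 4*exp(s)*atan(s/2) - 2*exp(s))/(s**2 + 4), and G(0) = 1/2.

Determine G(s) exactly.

G'(s) has the shape u'v + uv' for u = -atan(s/2) and v = exp(s) — it is the derivative of the product u*v.
A general antiderivative is -exp(s)*atan(s/2) + C.
The condition gives C = 1/2 - (0) = 1/2.
So G(s) = -exp(s)*atan(s/2) + 1/2.
Check: d/ds[-exp(s)*atan(s/2) + 1/2] = (-s**2*exp(s)*atan(s/2) - 4*exp(s)*atan(s/2) - 2*exp(s))/(s**2 + 4) = G'(s).

G(s) = -exp(s)*atan(s/2) + 1/2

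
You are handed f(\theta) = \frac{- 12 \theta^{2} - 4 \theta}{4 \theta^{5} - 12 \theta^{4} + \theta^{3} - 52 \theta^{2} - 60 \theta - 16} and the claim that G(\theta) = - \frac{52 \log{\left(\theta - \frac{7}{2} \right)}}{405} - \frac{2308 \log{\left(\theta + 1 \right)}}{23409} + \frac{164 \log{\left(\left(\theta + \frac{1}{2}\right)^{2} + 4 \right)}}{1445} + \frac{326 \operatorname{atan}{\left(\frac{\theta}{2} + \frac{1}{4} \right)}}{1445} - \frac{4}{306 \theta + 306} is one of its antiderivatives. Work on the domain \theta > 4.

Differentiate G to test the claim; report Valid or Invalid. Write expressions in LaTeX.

Invalid: d/d\theta[G] - f = \frac{144 \theta^{6} - 8 \theta^{5} - 292 \theta^{4} - 198 \theta^{3} + 468 \theta^{2} + 636 \theta + 160}{32 \theta^{10} - 112 \theta^{9} - 48 \theta^{8} - 616 \theta^{7} + 298 \theta^{6} + 3645 \theta^{5} + 9424 \theta^{4} + 19981 \theta^{3} + 22140 \theta^{2} + 10852 \theta + 1904}, which is not 0.

d/d\theta[G] = \frac{- 24 \theta^{2} - 32 \theta - 10}{8 \theta^{5} - 4 \theta^{4} - 26 \theta^{3} - 127 \theta^{2} - 232 \theta - 119}
d/d\theta[G] - f(\theta) = \frac{144 \theta^{6} - 8 \theta^{5} - 292 \theta^{4} - 198 \theta^{3} + 468 \theta^{2} + 636 \theta + 160}{32 \theta^{10} - 112 \theta^{9} - 48 \theta^{8} - 616 \theta^{7} + 298 \theta^{6} + 3645 \theta^{5} + 9424 \theta^{4} + 19981 \theta^{3} + 22140 \theta^{2} + 10852 \theta + 1904} != 0.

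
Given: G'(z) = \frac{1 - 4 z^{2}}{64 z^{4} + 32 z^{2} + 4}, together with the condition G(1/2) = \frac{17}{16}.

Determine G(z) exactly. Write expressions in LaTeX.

G(z) = \frac{16 z^{2} + z + 4}{4 \left(4 z^{2} + 1\right)}

G'(z) has the shape u'v + uv' for u = \frac{z}{4} and v = \frac{1}{4 z^{2} + 1} — it is the derivative of the product u*v.
A general antiderivative is \frac{z}{4 \left(4 z^{2} + 1\right)} + C.
The condition gives C = \frac{17}{16} - (\frac{1}{16}) = 1.
So G(z) = \frac{16 z^{2} + z + 4}{4 \left(4 z^{2} + 1\right)}.
Check: d/dz[\frac{16 z^{2} + z + 4}{4 \left(4 z^{2} + 1\right)}] = \frac{1 - 4 z^{2}}{64 z^{4} + 32 z^{2} + 4} = G'(z).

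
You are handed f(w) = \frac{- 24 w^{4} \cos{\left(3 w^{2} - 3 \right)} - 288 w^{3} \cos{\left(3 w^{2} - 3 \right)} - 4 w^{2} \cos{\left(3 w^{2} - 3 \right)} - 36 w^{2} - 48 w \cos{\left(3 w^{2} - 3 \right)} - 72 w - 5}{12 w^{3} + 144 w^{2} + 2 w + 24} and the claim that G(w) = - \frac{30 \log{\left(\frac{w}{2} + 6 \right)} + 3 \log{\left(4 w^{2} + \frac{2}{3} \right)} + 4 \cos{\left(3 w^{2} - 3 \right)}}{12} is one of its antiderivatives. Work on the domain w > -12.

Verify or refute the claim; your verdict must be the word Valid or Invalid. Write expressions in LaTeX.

Invalid: d/dw[G] - f = 2 w \sin{\left(3 w^{2} - 3 \right)} + 2 w \cos{\left(3 w^{2} - 3 \right)}, which is not 0.

d/dw[G] = \frac{24 w^{4} \sin{\left(3 w^{2} - 3 \right)} + 288 w^{3} \sin{\left(3 w^{2} - 3 \right)} + 4 w^{2} \sin{\left(3 w^{2} - 3 \right)} - 36 w^{2} + 48 w \sin{\left(3 w^{2} - 3 \right)} - 72 w - 5}{12 w^{3} + 144 w^{2} + 2 w + 24}
d/dw[G] - f(w) = 2 w \sin{\left(3 w^{2} - 3 \right)} + 2 w \cos{\left(3 w^{2} - 3 \right)} != 0.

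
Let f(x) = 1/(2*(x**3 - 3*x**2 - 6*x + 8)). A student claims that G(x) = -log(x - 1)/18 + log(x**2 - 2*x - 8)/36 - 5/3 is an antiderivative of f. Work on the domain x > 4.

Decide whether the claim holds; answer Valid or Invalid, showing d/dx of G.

Valid - the claim checks out under differentiation.

d/dx[G] = 1/(2*x**3 - 6*x**2 - 12*x + 16)
This equals f(x) exactly, so the claim holds.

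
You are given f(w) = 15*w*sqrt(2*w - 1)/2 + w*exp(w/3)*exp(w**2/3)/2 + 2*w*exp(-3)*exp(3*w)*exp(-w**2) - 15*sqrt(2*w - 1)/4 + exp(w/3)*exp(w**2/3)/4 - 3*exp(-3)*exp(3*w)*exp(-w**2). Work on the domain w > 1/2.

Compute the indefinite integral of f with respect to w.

F(w) = 3*w**2*sqrt(2*w - 1) - 3*w*sqrt(2*w - 1) + 3*sqrt(2*w - 1)/4 + 3*exp(w/3)*exp(w**2/3)/4 - exp(-3)*exp(3*w)*exp(-w**2) + C

Integrate term by term and add the pieces.
Check: d/dw[3*w**2*sqrt(2*w - 1) - 3*w*sqrt(2*w - 1) + 3*sqrt(2*w - 1)/4 + 3*exp(w/3)*exp(w**2/3)/4 - exp(-3)*exp(3*w)*exp(-w**2)] = (60*w**2*exp(3)*exp(w**2) + 2*w*sqrt(2*w - 1)*exp(3)*exp(w/3)*exp(4*w**2/3) + 8*w*sqrt(2*w - 1)*exp(3*w) - 60*w*exp(3)*exp(w**2) + sqrt(2*w - 1)*exp(3)*exp(w/3)*exp(4*w**2/3) - 12*sqrt(2*w - 1)*exp(3*w) + 15*exp(3)*exp(w**2))*exp(-3)*exp(-w**2)/(4*sqrt(2*w - 1)), which equals f(w).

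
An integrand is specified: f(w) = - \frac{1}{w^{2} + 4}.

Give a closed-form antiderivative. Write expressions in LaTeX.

For F(w) to be correct the identity F'(w) - f(w) = 0 must hold.
Check: d/dw[- \frac{\operatorname{atan}{\left(\frac{w}{2} \right)}}{2}] = - \frac{1}{w^{2} + 4} = f(w).

An antiderivative is F(w) = - \frac{\operatorname{atan}{\left(\frac{w}{2} \right)}}{2}.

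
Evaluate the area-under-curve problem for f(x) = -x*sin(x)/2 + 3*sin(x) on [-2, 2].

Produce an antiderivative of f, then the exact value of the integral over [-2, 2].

Antiderivative: F(x) = (x*cos(x) - sin(x) - 6*cos(x))/2; value = -sin(2) + 2*cos(2)

Integrate term by term and add the pieces.
F(x) = (x*cos(x) - sin(x) - 6*cos(x))/2 is an antiderivative of f.
Check: d/dx[(x*cos(x) - sin(x) - 6*cos(x))/2] = -x*sin(x)/2 + 3*sin(x) = f(x).
F(2) = -sin(2)/2 - 2*cos(2); F(-2) = sin(2)/2 - 4*cos(2).
Integral = F(2) - F(-2) = -sin(2) + 2*cos(2).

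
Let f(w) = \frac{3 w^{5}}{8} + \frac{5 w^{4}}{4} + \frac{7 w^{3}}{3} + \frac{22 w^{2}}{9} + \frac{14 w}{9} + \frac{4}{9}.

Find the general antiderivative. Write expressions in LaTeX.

f matches the chain-rule pattern g'(h)*h' with inner function h(w) = - \frac{w^{2}}{4} - \frac{w}{3} - \frac{1}{3}; substituting u = h(w) collapses the integral.
Check: d/dw[- \frac{\left(- 3 w^{2} - 4 w - 4\right)^{3}}{432}] = \frac{3 w^{5}}{8} + \frac{5 w^{4}}{4} + \frac{7 w^{3}}{3} + \frac{22 w^{2}}{9} + \frac{14 w}{9} + \frac{4}{9} = f(w).

F(w) = - \frac{\left(- 3 w^{2} - 4 w - 4\right)^{3}}{432} + C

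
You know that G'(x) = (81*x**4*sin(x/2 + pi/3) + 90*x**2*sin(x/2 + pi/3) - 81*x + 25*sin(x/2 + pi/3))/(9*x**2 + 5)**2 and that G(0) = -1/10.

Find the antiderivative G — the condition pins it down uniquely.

G(x) = -2*cos(x/2 + pi/3) + 3/(6*x**2 + 10/3)

For G(x) to be correct, d/dx[G] must agree with the stated G'(x) identically.
A general antiderivative is -2*cos(x/2 + pi/3) + 3/(2*(3*x**2 + 5/3)) + C.
The condition gives C = -1/10 - (-1/10) = 0.
So G(x) = -2*cos(x/2 + pi/3) + 3/(6*x**2 + 10/3).
Check: d/dx[-2*cos(x/2 + pi/3) + 3/(6*x**2 + 10/3)] = (81*x**4*sin(x/2 + pi/3) + 90*x**2*sin(x/2 + pi/3) - 81*x + 25*sin(x/2 + pi/3))/(81*x**4 + 90*x**2 + 25), which equals G'(x).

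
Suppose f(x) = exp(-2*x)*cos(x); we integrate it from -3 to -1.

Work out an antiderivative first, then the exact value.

Differentiate the proposed F(x) back; it has to land on f(x) exactly.
F(x) = exp(-2*x)*sin(x)/5 - 2*exp(-2*x)*cos(x)/5 is an antiderivative of f.
Check: d/dx[exp(-2*x)*sin(x)/5 - 2*exp(-2*x)*cos(x)/5] = exp(-2*x)*cos(x) = f(x).
F(-1) = -2*exp(2)*cos(1)/5 - exp(2)*sin(1)/5; F(-3) = -exp(6)*sin(3)/5 - 2*exp(6)*cos(3)/5.
Integral = F(-1) - F(-3) = 2*exp(6)*cos(3)/5 - 2*exp(2)*cos(1)/5 - exp(2)*sin(1)/5 + exp(6)*sin(3)/5.

Antiderivative: F(x) = exp(-2*x)*sin(x)/5 - 2*exp(-2*x)*cos(x)/5; value = 2*exp(6)*cos(3)/5 - 2*exp(2)*cos(1)/5 - exp(2)*sin(1)/5 + exp(6)*sin(3)/5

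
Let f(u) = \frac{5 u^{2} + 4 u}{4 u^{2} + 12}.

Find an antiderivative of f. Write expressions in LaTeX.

An antiderivative is F(u) = \frac{5 u}{4} + \frac{\log{\left(u^{2} + 3 \right)}}{2} - \frac{5 \sqrt{3} \operatorname{atan}{\left(\frac{\sqrt{3} u}{3} \right)}}{4}.

An antiderivative F(u) passes only if d/du[F] lands on f(u) exactly.
Check: d/du[\frac{5 u}{4} + \frac{\log{\left(u^{2} + 3 \right)}}{2} - \frac{5 \sqrt{3} \operatorname{atan}{\left(\frac{\sqrt{3} u}{3} \right)}}{4}] = \frac{5 u^{2} + 4 u}{4 u^{2} + 12} = f(u).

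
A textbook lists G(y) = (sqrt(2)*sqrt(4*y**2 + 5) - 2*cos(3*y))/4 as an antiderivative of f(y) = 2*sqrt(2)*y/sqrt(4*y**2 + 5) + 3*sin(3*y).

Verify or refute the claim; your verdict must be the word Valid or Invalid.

d/dy[G] = (2*sqrt(2)*y + 3*sqrt(4*y**2 + 5)*sin(3*y))/(2*sqrt(4*y**2 + 5))
d/dy[G] - f(y) = (-2*sqrt(2)*y - 3*sqrt(4*y**2 + 5)*sin(3*y))/(2*sqrt(4*y**2 + 5)) != 0.

Invalid: d/dy[G] - f = (-2*sqrt(2)*y - 3*sqrt(4*y**2 + 5)*sin(3*y))/(2*sqrt(4*y**2 + 5)), which is not 0.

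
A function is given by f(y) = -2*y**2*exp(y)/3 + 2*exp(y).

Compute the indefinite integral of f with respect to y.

F(y) = 2*(-y**2 + 2*y + 1)*exp(y)/3 + C

f has the shape u'v + uv' for u = -2*y**2/3 + 4*y/3 + 2/3 and v = exp(y) — it is the derivative of the product u*v.
Check: d/dy[2*(-y**2 + 2*y + 1)*exp(y)/3] = -2*y**2*exp(y)/3 + 2*exp(y) = f(y).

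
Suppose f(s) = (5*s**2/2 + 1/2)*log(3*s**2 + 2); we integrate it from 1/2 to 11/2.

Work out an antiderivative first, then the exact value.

Whatever form F(s) takes, F'(s) = f(s) is non-negotiable.
F(s) = (-30*s**3 + 9*s*(5*s**2 + 3)*log(3*s**2 + 2) + 6*s - 2*sqrt(6)*atan(sqrt(6)*s/2))/54 is an antiderivative of f.
Check: d/ds[(-30*s**3 + 9*s*(5*s**2 + 3)*log(3*s**2 + 2) + 6*s - 2*sqrt(6)*atan(sqrt(6)*s/2))/54] = 5*s**2*log(3*s**2 + 2)/2 + log(3*s**2 + 2)/2, which equals f(s).
F(11/2) = -6611/72 - sqrt(6)*atan(11*sqrt(6)/4)/27 + 6787*log(371/4)/48; F(1/2) = -sqrt(6)*atan(sqrt(6)/4)/27 - 1/72 + 17*log(11/4)/48.
Integral = F(11/2) - F(1/2) = -3305/36 - 17*log(11/4)/48 - sqrt(6)*atan(11*sqrt(6)/4)/27 + sqrt(6)*atan(sqrt(6)/4)/27 + 6787*log(371/4)/48.

Antiderivative: F(s) = (-30*s**3 + 9*s*(5*s**2 + 3)*log(3*s**2 + 2) + 6*s - 2*sqrt(6)*atan(sqrt(6)*s/2))/54; value = -3305/36 - 17*log(11/4)/48 - sqrt(6)*atan(11*sqrt(6)/4)/27 + sqrt(6)*atan(sqrt(6)/4)/27 + 6787*log(371/4)/48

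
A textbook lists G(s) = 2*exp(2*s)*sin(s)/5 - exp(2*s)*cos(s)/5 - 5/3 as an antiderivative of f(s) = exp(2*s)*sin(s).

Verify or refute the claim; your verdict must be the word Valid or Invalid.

Valid: G'(s) = f(s).

d/ds[G] = exp(2*s)*sin(s)
This equals f(s) exactly, so the claim holds.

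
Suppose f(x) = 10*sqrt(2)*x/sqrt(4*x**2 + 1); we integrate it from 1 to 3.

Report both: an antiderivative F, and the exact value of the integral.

The substitution u = 2*x**2 + 1/2 works: f is exactly (dF/du)*(du/dx) for that inner function.
F(x) = 5*sqrt(2)*sqrt(4*x**2 + 1)/2 is an antiderivative of f.
Check: d/dx[5*sqrt(2)*sqrt(4*x**2 + 1)/2] = 10*sqrt(2)*x/sqrt(4*x**2 + 1) = f(x).
F(3) = 5*sqrt(74)/2; F(1) = 5*sqrt(10)/2.
Integral = F(3) - F(1) = -5*sqrt(10)/2 + 5*sqrt(74)/2.

Antiderivative: F(x) = 5*sqrt(2)*sqrt(4*x**2 + 1)/2; value = -5*sqrt(10)/2 + 5*sqrt(74)/2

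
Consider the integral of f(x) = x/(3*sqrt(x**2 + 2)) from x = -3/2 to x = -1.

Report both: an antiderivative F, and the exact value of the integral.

f matches the chain-rule pattern g'(h)*h' with inner function h(x) = x**2 + 2; substituting u = h(x) collapses the integral.
F(x) = sqrt(x**2 + 2)/3 is an antiderivative of f.
Check: d/dx[sqrt(x**2 + 2)/3] = x/(3*sqrt(x**2 + 2)) = f(x).
F(-1) = sqrt(3)/3; F(-3/2) = sqrt(17)/6.
Integral = F(-1) - F(-3/2) = -sqrt(17)/6 + sqrt(3)/3.

Antiderivative: F(x) = sqrt(x**2 + 2)/3; value = -sqrt(17)/6 + sqrt(3)/3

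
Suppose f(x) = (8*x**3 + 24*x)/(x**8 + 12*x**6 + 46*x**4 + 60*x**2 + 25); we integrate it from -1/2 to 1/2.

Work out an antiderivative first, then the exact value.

Antiderivative: F(x) = -2/(x**4 + 6*x**2 + 5); value = 0

The substitution u = x**4/2 + 3*x**2 + 5/2 works: f is exactly (dF/du)*(du/dx) for that inner function.
F(x) = -2/(x**4 + 6*x**2 + 5) is an antiderivative of f.
Check: d/dx[-2/(x**4 + 6*x**2 + 5)] = (8*x**3 + 24*x)/(x**8 + 12*x**6 + 46*x**4 + 60*x**2 + 25) = f(x).
F(1/2) = -32/105; F(-1/2) = -32/105.
Integral = F(1/2) - F(-1/2) = 0.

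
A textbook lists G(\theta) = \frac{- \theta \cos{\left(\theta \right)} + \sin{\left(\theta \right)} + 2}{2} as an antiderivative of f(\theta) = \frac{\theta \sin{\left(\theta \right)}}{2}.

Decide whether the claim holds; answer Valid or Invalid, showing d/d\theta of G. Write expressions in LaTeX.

d/d\theta[G] = \frac{\theta \sin{\left(\theta \right)}}{2}
This equals f(\theta) exactly, so the claim holds.

Valid - the claim checks out under differentiation.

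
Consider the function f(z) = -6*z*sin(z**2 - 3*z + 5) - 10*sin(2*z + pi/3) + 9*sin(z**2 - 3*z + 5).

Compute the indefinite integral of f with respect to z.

Integrate term by term and add the pieces.
Check: d/dz[5*cos(2*z + pi/3) + 3*cos(z**2 - 3*z + 5)] = -6*z*sin(z**2 - 3*z + 5) - 10*sin(2*z + pi/3) + 9*sin(z**2 - 3*z + 5) = f(z).

F(z) = 5*cos(2*z + pi/3) + 3*cos(z**2 - 3*z + 5) + C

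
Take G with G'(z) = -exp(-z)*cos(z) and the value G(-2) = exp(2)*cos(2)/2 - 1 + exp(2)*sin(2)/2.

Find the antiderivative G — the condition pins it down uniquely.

G(z) = -1 - exp(-z)*sin(z)/2 + exp(-z)*cos(z)/2

For G(z) to be correct, d/dz[G] must agree with the stated G'(z) identically.
A general antiderivative is -exp(-z)*sin(z)/2 + exp(-z)*cos(z)/2 + C.
The condition gives C = exp(2)*cos(2)/2 - 1 + exp(2)*sin(2)/2 - (exp(2)*cos(2)/2 + exp(2)*sin(2)/2) = -1.
So G(z) = -1 - exp(-z)*sin(z)/2 + exp(-z)*cos(z)/2.
Check: d/dz[-1 - exp(-z)*sin(z)/2 + exp(-z)*cos(z)/2] = -exp(-z)*cos(z) = G'(z).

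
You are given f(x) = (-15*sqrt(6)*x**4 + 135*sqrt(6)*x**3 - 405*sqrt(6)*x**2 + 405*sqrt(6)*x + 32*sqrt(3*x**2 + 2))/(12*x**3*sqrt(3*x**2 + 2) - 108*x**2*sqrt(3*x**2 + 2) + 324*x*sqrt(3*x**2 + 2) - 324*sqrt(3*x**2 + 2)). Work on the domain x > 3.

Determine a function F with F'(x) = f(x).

Differentiate the proposed F(x) back; it has to land on f(x) exactly.
Check: d/dx[(-5*sqrt(6)*(x - 3)**2*sqrt(3*x**2 + 2) - 16)/(12*(x - 3)**2)] = (-15*sqrt(6)*x**4 + 135*sqrt(6)*x**3 - 405*sqrt(6)*x**2 + 405*sqrt(6)*x + 32*sqrt(3*x**2 + 2))/(12*x**3*sqrt(3*x**2 + 2) - 108*x**2*sqrt(3*x**2 + 2) + 324*x*sqrt(3*x**2 + 2) - 324*sqrt(3*x**2 + 2)) = f(x).

An antiderivative is F(x) = (-5*sqrt(6)*(x - 3)**2*sqrt(3*x**2 + 2) - 16)/(12*(x - 3)**2).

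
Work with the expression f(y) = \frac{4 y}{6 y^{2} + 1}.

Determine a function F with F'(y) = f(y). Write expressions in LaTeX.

f matches the chain-rule pattern g'(h)*h' with inner function h(y) = 3 y^{2} + \frac{1}{2}; substituting u = h(y) collapses the integral.
Check: d/dy[\frac{\log{\left(3 y^{2} + \frac{1}{2} \right)}}{3}] = \frac{4 y}{6 y^{2} + 1} = f(y).

An antiderivative is F(y) = \frac{\log{\left(3 y^{2} + \frac{1}{2} \right)}}{3}.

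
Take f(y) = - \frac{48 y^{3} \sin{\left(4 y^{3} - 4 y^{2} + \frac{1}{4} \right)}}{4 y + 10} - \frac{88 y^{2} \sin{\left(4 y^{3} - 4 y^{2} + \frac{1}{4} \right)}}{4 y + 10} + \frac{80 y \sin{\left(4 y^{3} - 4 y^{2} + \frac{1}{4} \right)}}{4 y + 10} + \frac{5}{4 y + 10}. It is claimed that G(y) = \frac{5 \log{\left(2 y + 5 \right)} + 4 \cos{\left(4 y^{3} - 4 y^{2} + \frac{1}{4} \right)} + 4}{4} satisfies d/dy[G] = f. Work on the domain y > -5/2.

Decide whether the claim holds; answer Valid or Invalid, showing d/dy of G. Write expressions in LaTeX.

d/dy[G] = \frac{- 48 y^{3} \sin{\left(4 y^{3} - 4 y^{2} + \frac{1}{4} \right)} - 88 y^{2} \sin{\left(4 y^{3} - 4 y^{2} + \frac{1}{4} \right)} + 80 y \sin{\left(4 y^{3} - 4 y^{2} + \frac{1}{4} \right)} + 5}{4 y + 10}
This equals f(y) exactly, so the claim holds.

Valid - differentiating G returns exactly f.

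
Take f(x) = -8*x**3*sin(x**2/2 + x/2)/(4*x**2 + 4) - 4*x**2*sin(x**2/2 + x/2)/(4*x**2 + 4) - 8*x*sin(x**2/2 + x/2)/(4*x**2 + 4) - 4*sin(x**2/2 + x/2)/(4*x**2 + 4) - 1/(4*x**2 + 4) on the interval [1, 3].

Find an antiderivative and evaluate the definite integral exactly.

The integrand splits into summands that can be handled one at a time.
F(x) = (8*cos(x**2/2 + x/2) - atan(x))/4 is an antiderivative of f.
Check: d/dx[(8*cos(x**2/2 + x/2) - atan(x))/4] = (-8*x**3*sin(x**2/2 + x/2) - 4*x**2*sin(x**2/2 + x/2) - 8*x*sin(x**2/2 + x/2) - 4*sin(x**2/2 + x/2) - 1)/(4*x**2 + 4), which equals f(x).
F(3) = -atan(3)/4 + 2*cos(6); F(1) = -pi/16 + 2*cos(1).
Integral = F(3) - F(1) = -2*cos(1) - atan(3)/4 + pi/16 + 2*cos(6).

Antiderivative: F(x) = (8*cos(x**2/2 + x/2) - atan(x))/4; value = -2*cos(1) - atan(3)/4 + pi/16 + 2*cos(6)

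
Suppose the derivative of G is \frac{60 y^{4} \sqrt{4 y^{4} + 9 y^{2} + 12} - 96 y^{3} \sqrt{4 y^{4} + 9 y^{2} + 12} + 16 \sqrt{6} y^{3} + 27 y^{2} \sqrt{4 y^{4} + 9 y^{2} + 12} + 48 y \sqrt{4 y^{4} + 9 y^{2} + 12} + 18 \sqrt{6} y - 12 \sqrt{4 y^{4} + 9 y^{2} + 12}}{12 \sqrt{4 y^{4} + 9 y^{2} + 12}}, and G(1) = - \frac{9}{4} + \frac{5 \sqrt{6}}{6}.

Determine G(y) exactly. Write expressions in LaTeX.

G(y) = \frac{12 y^{5} - 24 y^{4} + 9 y^{3} + 24 y^{2} - 12 y + 2 \sqrt{6} \sqrt{4 y^{4} + 9 y^{2} + 12} - 36}{12}

A first test for any G(y): its y-derivative must equal the given G'(y).
A general antiderivative is y^{5} - 2 y^{4} + \frac{3 y^{3}}{4} + 2 y^{2} - y + \sqrt{\frac{2 y^{4}}{3} + \frac{3 y^{2}}{2} + 2} - 4 + C.
The condition gives C = - \frac{9}{4} + \frac{5 \sqrt{6}}{6} - (- \frac{13}{4} + \frac{5 \sqrt{6}}{6}) = 1.
So G(y) = \frac{12 y^{5} - 24 y^{4} + 9 y^{3} + 24 y^{2} - 12 y + 2 \sqrt{6} \sqrt{4 y^{4} + 9 y^{2} + 12} - 36}{12}.
Check: d/dy[\frac{12 y^{5} - 24 y^{4} + 9 y^{3} + 24 y^{2} - 12 y + 2 \sqrt{6} \sqrt{4 y^{4} + 9 y^{2} + 12} - 36}{12}] = \frac{60 y^{4} \sqrt{4 y^{4} + 9 y^{2} + 12} - 96 y^{3} \sqrt{4 y^{4} + 9 y^{2} + 12} + 16 \sqrt{6} y^{3} + 27 y^{2} \sqrt{4 y^{4} + 9 y^{2} + 12} + 48 y \sqrt{4 y^{4} + 9 y^{2} + 12} + 18 \sqrt{6} y - 12 \sqrt{4 y^{4} + 9 y^{2} + 12}}{12 \sqrt{4 y^{4} + 9 y^{2} + 12}} = G'(y).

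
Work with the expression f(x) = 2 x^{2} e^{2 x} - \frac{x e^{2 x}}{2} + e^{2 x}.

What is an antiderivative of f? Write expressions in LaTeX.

f has the shape u'v + uv' for u = x^{2} - \frac{5 x}{4} + \frac{9}{8} and v = e^{2 x} — it is the derivative of the product u*v.
Check: d/dx[\frac{\left(8 x^{2} - 10 x + 9\right) e^{2 x}}{8}] = 2 x^{2} e^{2 x} - \frac{x e^{2 x}}{2} + e^{2 x} = f(x).

An antiderivative is F(x) = \frac{\left(8 x^{2} - 10 x + 9\right) e^{2 x}}{8}.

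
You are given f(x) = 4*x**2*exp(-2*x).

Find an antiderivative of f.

An antiderivative is F(x) = (-2*x**2 - 2*x - 1)*exp(-2*x).

f has the shape u'v + uv' for u = -2*x**2 - 2*x - 1 and v = exp(-2*x) — it is the derivative of the product u*v.
Check: d/dx[(-2*x**2 - 2*x - 1)*exp(-2*x)] = 4*x**2*exp(-2*x) = f(x).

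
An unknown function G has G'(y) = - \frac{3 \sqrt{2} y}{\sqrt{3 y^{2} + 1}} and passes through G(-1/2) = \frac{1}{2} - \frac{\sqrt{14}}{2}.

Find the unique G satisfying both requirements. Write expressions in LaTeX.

The substitution u = \frac{3 y^{2}}{2} + \frac{1}{2} works: G'(y) is exactly (dG/du)*(du/dy) for that inner function.
A general antiderivative is - 2 \sqrt{\frac{3 y^{2}}{2} + \frac{1}{2}} + C.
The condition gives C = \frac{1}{2} - \frac{\sqrt{14}}{2} - (- \frac{\sqrt{14}}{2}) = \frac{1}{2}.
So G(y) = \frac{- 2 \sqrt{2} \sqrt{3 y^{2} + 1} + 1}{2}.
Check: d/dy[\frac{- 2 \sqrt{2} \sqrt{3 y^{2} + 1} + 1}{2}] = - \frac{3 \sqrt{2} y}{\sqrt{3 y^{2} + 1}} = G'(y).

G(y) = \frac{- 2 \sqrt{2} \sqrt{3 y^{2} + 1} + 1}{2}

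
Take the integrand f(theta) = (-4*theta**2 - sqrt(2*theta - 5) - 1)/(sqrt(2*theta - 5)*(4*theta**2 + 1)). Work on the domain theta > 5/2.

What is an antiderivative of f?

An antiderivative is F(theta) = -(2*sqrt(2*theta - 5) + atan(2*theta))/2.

Differentiate the proposed F(theta) back; it has to land on f(theta) exactly.
Check: d/dtheta[-(2*sqrt(2*theta - 5) + atan(2*theta))/2] = (-4*theta**2 - sqrt(2*theta - 5) - 1)/(4*theta**2*sqrt(2*theta - 5) + sqrt(2*theta - 5)), which equals f(theta).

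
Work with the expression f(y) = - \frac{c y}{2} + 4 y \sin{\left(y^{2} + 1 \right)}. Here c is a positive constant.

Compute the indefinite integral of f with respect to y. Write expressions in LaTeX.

F(y) = \frac{- c y^{2} - 8 \cos{\left(y^{2} + 1 \right)}}{4} + C

The integrand splits into summands that can be handled one at a time.
Check: d/dy[\frac{- c y^{2} - 8 \cos{\left(y^{2} + 1 \right)}}{4}] = - \frac{c y}{2} + 4 y \sin{\left(y^{2} + 1 \right)} = f(y).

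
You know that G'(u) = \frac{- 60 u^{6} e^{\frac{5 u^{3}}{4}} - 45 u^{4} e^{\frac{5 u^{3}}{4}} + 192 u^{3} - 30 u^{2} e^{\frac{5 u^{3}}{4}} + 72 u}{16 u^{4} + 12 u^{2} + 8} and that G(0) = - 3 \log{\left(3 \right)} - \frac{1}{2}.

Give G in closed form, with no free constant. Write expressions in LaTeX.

Since d/du undoes antidifferentiation here, G(u) must give back the stated G'(u).
A general antiderivative is - e^{\frac{5 u^{3}}{4}} + 3 \log{\left(\frac{2 u^{4}}{3} + \frac{u^{2}}{2} + \frac{1}{3} \right)} + C.
The condition gives C = - 3 \log{\left(3 \right)} - \frac{1}{2} - (- 3 \log{\left(3 \right)} - 1) = \frac{1}{2}.
So G(u) = - e^{\frac{5 u^{3}}{4}} + 3 \log{\left(\frac{2 u^{4}}{3} + \frac{u^{2}}{2} + \frac{1}{3} \right)} + \frac{1}{2}.
Check: d/du[- e^{\frac{5 u^{3}}{4}} + 3 \log{\left(\frac{2 u^{4}}{3} + \frac{u^{2}}{2} + \frac{1}{3} \right)} + \frac{1}{2}] = \frac{- 60 u^{6} e^{\frac{5 u^{3}}{4}} - 45 u^{4} e^{\frac{5 u^{3}}{4}} + 192 u^{3} - 30 u^{2} e^{\frac{5 u^{3}}{4}} + 72 u}{16 u^{4} + 12 u^{2} + 8} = G'(u).

G(u) = - e^{\frac{5 u^{3}}{4}} + 3 \log{\left(\frac{2 u^{4}}{3} + \frac{u^{2}}{2} + \frac{1}{3} \right)} + \frac{1}{2}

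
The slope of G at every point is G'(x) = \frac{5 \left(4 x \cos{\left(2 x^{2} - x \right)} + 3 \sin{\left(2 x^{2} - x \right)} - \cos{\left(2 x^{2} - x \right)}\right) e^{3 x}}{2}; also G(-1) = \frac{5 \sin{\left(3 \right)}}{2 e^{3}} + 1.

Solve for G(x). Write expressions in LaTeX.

G(x) = \frac{5 e^{3 x} \sin{\left(2 x^{2} - x \right)} + 2}{2}

Recognize the product-rule pattern: G'(x) = u'v + uv' with u = \frac{5 e^{3 x}}{2}, v = \sin{\left(2 x^{2} - x \right)}, so integration by parts undoes it.
A general antiderivative is \frac{5 e^{3 x} \sin{\left(2 x^{2} - x \right)}}{2} + C.
The condition gives C = \frac{5 \sin{\left(3 \right)}}{2 e^{3}} + 1 - (\frac{5 \sin{\left(3 \right)}}{2 e^{3}}) = 1.
So G(x) = \frac{5 e^{3 x} \sin{\left(2 x^{2} - x \right)} + 2}{2}.
Check: d/dx[\frac{5 e^{3 x} \sin{\left(2 x^{2} - x \right)} + 2}{2}] = 10 x e^{3 x} \cos{\left(2 x^{2} - x \right)} + \frac{15 e^{3 x} \sin{\left(2 x^{2} - x \right)}}{2} - \frac{5 e^{3 x} \cos{\left(2 x^{2} - x \right)}}{2}, which equals G'(x).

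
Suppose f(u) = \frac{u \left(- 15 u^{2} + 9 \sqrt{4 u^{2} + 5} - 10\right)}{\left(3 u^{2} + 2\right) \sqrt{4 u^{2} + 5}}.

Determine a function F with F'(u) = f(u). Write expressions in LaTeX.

An antiderivative F(u) passes only if d/du[F] lands on f(u) exactly.
Check: d/du[\frac{- 5 \sqrt{4 u^{2} + 5} + 6 \log{\left(\frac{3 u^{2}}{2} + 1 \right)}}{4}] = \frac{- 15 u^{3} + 9 u \sqrt{4 u^{2} + 5} - 10 u}{3 u^{2} \sqrt{4 u^{2} + 5} + 2 \sqrt{4 u^{2} + 5}}, which equals f(u).

An antiderivative is F(u) = \frac{- 5 \sqrt{4 u^{2} + 5} + 6 \log{\left(\frac{3 u^{2}}{2} + 1 \right)}}{4}.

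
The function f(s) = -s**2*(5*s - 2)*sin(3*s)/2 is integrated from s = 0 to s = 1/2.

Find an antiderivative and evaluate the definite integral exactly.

Antiderivative: F(s) = 5*s**3*cos(3*s)/6 - 5*s**2*sin(3*s)/6 - s**2*cos(3*s)/3 + 2*s*sin(3*s)/9 - 5*s*cos(3*s)/9 + 5*sin(3*s)/27 + 2*cos(3*s)/27; value = -2/27 - 79*cos(3/2)/432 + 19*sin(3/2)/216

Check any antiderivative F(s) by computing F'(s) and comparing it with f(s).
F(s) = 5*s**3*cos(3*s)/6 - 5*s**2*sin(3*s)/6 - s**2*cos(3*s)/3 + 2*s*sin(3*s)/9 - 5*s*cos(3*s)/9 + 5*sin(3*s)/27 + 2*cos(3*s)/27 is an antiderivative of f.
Check: d/ds[5*s**3*cos(3*s)/6 - 5*s**2*sin(3*s)/6 - s**2*cos(3*s)/3 + 2*s*sin(3*s)/9 - 5*s*cos(3*s)/9 + 5*sin(3*s)/27 + 2*cos(3*s)/27] = -5*s**3*sin(3*s)/2 + s**2*sin(3*s), which equals f(s).
F(1/2) = -79*cos(3/2)/432 + 19*sin(3/2)/216; F(0) = 2/27.
Integral = F(1/2) - F(0) = -2/27 - 79*cos(3/2)/432 + 19*sin(3/2)/216.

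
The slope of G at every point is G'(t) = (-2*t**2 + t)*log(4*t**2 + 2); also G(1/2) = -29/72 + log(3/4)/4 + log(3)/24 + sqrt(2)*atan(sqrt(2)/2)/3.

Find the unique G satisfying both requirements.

G(t) = -2*t**3*log(2*t**2 + 1)/3 - 2*t**3*log(2)/3 + 4*t**3/9 + t**2*log(2*t**2 + 1)/2 - t**2/2 + t**2*log(2)/2 - 2*t/3 + log(t**2 + 1/2)/4 + sqrt(2)*atan(sqrt(2)*t)/3

Whatever form G(t) takes, its d/dt must return the stated G'(t).
A general antiderivative is 4*t**3/9 - t**2/2 - 2*t/3 + (-2*t**3/3 + t**2/2)*log(4*t**2 + 2) + log(t**2 + 1/2)/4 + sqrt(2)*atan(sqrt(2)*t)/3 + C.
The condition gives C = -29/72 + log(3/4)/4 + log(3)/24 + sqrt(2)*atan(sqrt(2)/2)/3 - (-29/72 + log(3/4)/4 + log(3)/24 + sqrt(2)*atan(sqrt(2)/2)/3) = 0.
So G(t) = -2*t**3*log(2*t**2 + 1)/3 - 2*t**3*log(2)/3 + 4*t**3/9 + t**2*log(2*t**2 + 1)/2 - t**2/2 + t**2*log(2)/2 - 2*t/3 + log(t**2 + 1/2)/4 + sqrt(2)*atan(sqrt(2)*t)/3.
Check: d/dt[-2*t**3*log(2*t**2 + 1)/3 - 2*t**3*log(2)/3 + 4*t**3/9 + t**2*log(2*t**2 + 1)/2 - t**2/2 + t**2*log(2)/2 - 2*t/3 + log(t**2 + 1/2)/4 + sqrt(2)*atan(sqrt(2)*t)/3] = -2*t**2*log(2*t**2 + 1) - 2*t**2*log(2) + t*log(2*t**2 + 1) + t*log(2), which equals G'(t).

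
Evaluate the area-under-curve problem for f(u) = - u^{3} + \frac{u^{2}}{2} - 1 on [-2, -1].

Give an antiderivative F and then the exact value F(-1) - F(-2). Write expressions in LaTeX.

Antiderivative: F(u) = - \frac{u^{4}}{4} + \frac{u^{3}}{6} - u; value = \frac{47}{12}

The integrand splits into summands that can be handled one at a time.
F(u) = - \frac{u^{4}}{4} + \frac{u^{3}}{6} - u is an antiderivative of f.
Check: d/du[- \frac{u^{4}}{4} + \frac{u^{3}}{6} - u] = - u^{3} + \frac{u^{2}}{2} - 1 = f(u).
F(-1) = \frac{7}{12}; F(-2) = - \frac{10}{3}.
Integral = F(-1) - F(-2) = \frac{47}{12}.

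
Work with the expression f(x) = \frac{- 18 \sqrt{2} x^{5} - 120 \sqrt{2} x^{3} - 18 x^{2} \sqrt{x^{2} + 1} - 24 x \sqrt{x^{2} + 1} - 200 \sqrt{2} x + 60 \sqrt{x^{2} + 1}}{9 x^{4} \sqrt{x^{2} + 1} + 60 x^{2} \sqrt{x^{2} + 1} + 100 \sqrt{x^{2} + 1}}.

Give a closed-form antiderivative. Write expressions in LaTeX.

An antiderivative is F(x) = \frac{x + \frac{2}{3}}{\frac{x^{2}}{2} + \frac{5}{3}} - 2 \sqrt{2 x^{2} + 2}.

An antiderivative F(x) passes only if d/dx[F] lands on f(x) exactly.
Check: d/dx[\frac{x + \frac{2}{3}}{\frac{x^{2}}{2} + \frac{5}{3}} - 2 \sqrt{2 x^{2} + 2}] = \frac{- 18 \sqrt{2} x^{5} - 120 \sqrt{2} x^{3} - 18 x^{2} \sqrt{x^{2} + 1} - 24 x \sqrt{x^{2} + 1} - 200 \sqrt{2} x + 60 \sqrt{x^{2} + 1}}{9 x^{4} \sqrt{x^{2} + 1} + 60 x^{2} \sqrt{x^{2} + 1} + 100 \sqrt{x^{2} + 1}} = f(x).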